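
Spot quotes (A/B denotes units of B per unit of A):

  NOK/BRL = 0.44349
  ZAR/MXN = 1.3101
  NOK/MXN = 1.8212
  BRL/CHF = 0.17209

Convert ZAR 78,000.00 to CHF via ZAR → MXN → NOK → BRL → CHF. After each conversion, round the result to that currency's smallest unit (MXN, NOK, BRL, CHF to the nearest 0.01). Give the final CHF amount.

ZAR 78,000.00 × 1.3101 = MXN 102,187.80
MXN 102,187.80 ÷ 1.8212 = NOK 56,110.15
NOK 56,110.15 × 0.44349 = BRL 24,884.29
BRL 24,884.29 × 0.17209 = CHF 4,282.34

CHF 4,282.34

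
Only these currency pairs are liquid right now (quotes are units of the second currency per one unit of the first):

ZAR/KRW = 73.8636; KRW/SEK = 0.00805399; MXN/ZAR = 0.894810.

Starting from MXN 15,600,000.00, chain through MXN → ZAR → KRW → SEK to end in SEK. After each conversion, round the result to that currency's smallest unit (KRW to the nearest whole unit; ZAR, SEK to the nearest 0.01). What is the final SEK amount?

MXN 15,600,000.00 × 0.894810 = ZAR 13,959,036.00
ZAR 13,959,036.00 × 73.8636 = KRW 1,031,064,651
KRW 1,031,064,651 × 0.00805399 = SEK 8,304,184.39

SEK 8,304,184.39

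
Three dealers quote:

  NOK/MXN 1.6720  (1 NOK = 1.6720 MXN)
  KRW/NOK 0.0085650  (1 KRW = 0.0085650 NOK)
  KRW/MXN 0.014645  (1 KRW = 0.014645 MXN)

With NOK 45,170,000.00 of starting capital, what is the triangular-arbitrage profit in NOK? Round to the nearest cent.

Profitable loop is NOK → KRW → MXN → NOK:
NOK 45,170,000.00 ÷ 0.0085650 = KRW 5,273,788,675
KRW 5,273,788,675 × 0.014645 = MXN 77,234,635.14
MXN 77,234,635.14 ÷ 1.6720 = NOK 46,192,963.60
Profit = NOK 46,192,963.60 − NOK 45,170,000.00

Profit: NOK 1,022,963.60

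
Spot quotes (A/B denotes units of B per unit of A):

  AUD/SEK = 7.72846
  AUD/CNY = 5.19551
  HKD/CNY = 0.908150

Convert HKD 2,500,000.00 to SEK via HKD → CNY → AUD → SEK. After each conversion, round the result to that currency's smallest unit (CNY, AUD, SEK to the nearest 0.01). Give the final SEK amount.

SEK 3,377,243.51

HKD 2,500,000.00 × 0.908150 = CNY 2,270,375.00
CNY 2,270,375.00 ÷ 5.19551 = AUD 436,987.90
AUD 436,987.90 × 7.72846 = SEK 3,377,243.51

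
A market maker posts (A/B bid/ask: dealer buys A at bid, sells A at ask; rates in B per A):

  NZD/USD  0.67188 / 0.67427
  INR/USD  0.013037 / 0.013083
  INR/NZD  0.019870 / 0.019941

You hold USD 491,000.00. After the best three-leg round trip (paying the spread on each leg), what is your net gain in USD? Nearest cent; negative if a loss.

Best loop USD → INR → NZD → USD:
USD 491,000.00 ÷ 0.013083 (buy INR at ask) = INR 37,529,618.59
INR 37,529,618.59 × 0.019870 (sell INR at bid) = NZD 745,713.52
NZD 745,713.52 × 0.67188 (sell NZD at bid) = USD 501,030.00

Net profit: USD 10,030.00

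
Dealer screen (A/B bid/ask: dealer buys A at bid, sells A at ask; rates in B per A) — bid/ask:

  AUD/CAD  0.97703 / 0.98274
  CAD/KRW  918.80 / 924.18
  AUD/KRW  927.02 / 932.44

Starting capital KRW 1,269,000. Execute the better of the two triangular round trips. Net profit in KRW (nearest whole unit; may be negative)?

Best loop KRW → CAD → AUD → KRW:
KRW 1,269,000 ÷ 924.18 (buy CAD at ask) = CAD 1,373.11
CAD 1,373.11 ÷ 0.98274 (buy AUD at ask) = AUD 1,397.23
AUD 1,397.23 × 927.02 (sell AUD at bid) = KRW 1,295,256

Net profit: KRW 26,256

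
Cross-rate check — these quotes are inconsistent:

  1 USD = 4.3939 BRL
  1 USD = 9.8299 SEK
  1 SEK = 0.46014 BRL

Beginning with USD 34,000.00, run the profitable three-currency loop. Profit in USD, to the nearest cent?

Profit: USD 999.98

Profitable loop is USD → SEK → BRL → USD:
USD 34,000.00 × 9.8299 = SEK 334,216.60
SEK 334,216.60 × 0.46014 = BRL 153,786.43
BRL 153,786.43 ÷ 4.3939 = USD 34,999.98
Profit = USD 34,999.98 − USD 34,000.00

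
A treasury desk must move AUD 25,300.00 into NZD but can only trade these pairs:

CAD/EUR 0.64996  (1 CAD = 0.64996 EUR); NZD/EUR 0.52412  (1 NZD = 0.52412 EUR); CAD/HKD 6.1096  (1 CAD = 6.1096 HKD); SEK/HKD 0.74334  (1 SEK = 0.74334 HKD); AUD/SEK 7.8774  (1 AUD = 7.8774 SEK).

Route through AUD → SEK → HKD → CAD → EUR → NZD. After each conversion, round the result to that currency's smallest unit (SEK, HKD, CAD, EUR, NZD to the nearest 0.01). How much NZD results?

AUD 25,300.00 × 7.8774 = SEK 199,298.22
SEK 199,298.22 × 0.74334 = HKD 148,146.34
HKD 148,146.34 ÷ 6.1096 = CAD 24,248.12
CAD 24,248.12 × 0.64996 = EUR 15,760.31
EUR 15,760.31 ÷ 0.52412 = NZD 30,070.04

NZD 30,070.04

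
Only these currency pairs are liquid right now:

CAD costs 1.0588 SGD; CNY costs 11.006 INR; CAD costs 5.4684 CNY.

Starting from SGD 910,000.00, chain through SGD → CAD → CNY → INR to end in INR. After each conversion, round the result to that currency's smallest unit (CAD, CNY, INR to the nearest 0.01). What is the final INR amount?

INR 51,726,993.96

SGD 910,000.00 ÷ 1.0588 = CAD 859,463.54
CAD 859,463.54 × 5.4684 = CNY 4,699,890.42
CNY 4,699,890.42 × 11.006 = INR 51,726,993.96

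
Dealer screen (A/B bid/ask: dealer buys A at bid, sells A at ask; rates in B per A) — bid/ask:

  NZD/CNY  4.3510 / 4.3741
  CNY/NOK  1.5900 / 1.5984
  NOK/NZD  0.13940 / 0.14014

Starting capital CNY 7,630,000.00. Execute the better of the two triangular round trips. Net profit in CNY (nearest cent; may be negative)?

Net profit: CNY 157,324.04

Best loop CNY → NZD → NOK → CNY:
CNY 7,630,000.00 ÷ 4.3741 (buy NZD at ask) = NZD 1,744,358.84
NZD 1,744,358.84 ÷ 0.14014 (buy NOK at ask) = NOK 12,447,258.74
NOK 12,447,258.74 ÷ 1.5984 (buy CNY at ask) = CNY 7,787,324.04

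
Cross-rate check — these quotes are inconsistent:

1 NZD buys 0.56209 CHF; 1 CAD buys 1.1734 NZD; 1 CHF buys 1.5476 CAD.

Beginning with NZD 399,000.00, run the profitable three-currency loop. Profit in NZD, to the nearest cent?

Profit: NZD 8,271.07

Profitable loop is NZD → CHF → CAD → NZD:
NZD 399,000.00 × 0.56209 = CHF 224,273.91
CHF 224,273.91 × 1.5476 = CAD 347,086.30
CAD 347,086.30 × 1.1734 = NZD 407,271.07
Profit = NZD 407,271.07 − NZD 399,000.00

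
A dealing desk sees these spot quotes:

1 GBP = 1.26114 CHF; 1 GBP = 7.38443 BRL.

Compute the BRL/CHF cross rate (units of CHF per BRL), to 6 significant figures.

BRL/CHF = 0.170784

1 BRL ÷ 7.38443 = 0.13542 GBP
0.13542 GBP × 1.26114 = 0.170784 CHF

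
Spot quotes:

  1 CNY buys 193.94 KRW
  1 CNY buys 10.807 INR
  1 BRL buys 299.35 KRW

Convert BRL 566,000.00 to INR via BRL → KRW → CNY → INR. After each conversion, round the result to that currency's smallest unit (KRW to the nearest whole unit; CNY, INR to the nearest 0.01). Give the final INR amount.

INR 9,441,336.05

BRL 566,000.00 × 299.35 = KRW 169,432,100
KRW 169,432,100 ÷ 193.94 = CNY 873,631.54
CNY 873,631.54 × 10.807 = INR 9,441,336.05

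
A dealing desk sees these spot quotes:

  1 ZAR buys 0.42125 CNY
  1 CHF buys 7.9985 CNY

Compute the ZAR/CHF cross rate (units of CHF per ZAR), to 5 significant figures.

1 ZAR × 0.42125 = 0.42125 CNY
0.42125 CNY ÷ 7.9985 = 0.0526661 CHF

ZAR/CHF = 0.052666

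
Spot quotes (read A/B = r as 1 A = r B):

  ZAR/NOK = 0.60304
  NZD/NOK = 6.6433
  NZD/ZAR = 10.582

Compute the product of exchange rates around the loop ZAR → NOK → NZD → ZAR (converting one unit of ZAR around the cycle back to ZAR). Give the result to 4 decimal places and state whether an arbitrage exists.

Around ZAR → NOK → NZD → ZAR: 1 × 0.60304 ÷ 6.6433 × 10.582 = 0.960572
Product < 1; profitable direction is ZAR → NZD → NOK → ZAR.

0.9606 (arbitrage exists)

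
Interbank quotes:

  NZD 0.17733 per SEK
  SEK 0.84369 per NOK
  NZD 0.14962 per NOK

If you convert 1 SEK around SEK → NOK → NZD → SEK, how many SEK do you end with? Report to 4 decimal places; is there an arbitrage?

1.0001 (no arbitrage)

Around SEK → NOK → NZD → SEK: 1 ÷ 0.84369 × 0.14962 ÷ 0.17733 = 1.000056
Product ≈ 1 (deviation 0.006%, within rounding noise).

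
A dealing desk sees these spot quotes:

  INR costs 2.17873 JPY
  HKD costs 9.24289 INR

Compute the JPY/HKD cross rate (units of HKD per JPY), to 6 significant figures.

1 JPY ÷ 2.17873 = 0.458983 INR
0.458983 INR ÷ 9.24289 = 0.049658 HKD

JPY/HKD = 0.0496580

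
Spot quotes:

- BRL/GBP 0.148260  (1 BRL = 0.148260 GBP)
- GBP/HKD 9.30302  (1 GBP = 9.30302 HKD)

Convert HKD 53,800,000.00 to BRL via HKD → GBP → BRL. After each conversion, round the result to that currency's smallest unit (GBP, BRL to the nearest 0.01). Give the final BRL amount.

HKD 53,800,000.00 ÷ 9.30302 = GBP 5,783,068.29
GBP 5,783,068.29 ÷ 0.148260 = BRL 39,006,261.23

BRL 39,006,261.23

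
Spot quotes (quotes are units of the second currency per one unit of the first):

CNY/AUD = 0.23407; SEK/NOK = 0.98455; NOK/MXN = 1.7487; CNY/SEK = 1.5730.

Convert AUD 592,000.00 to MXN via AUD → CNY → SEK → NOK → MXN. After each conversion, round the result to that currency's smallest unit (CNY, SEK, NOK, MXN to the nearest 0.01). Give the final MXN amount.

AUD 592,000.00 ÷ 0.23407 = CNY 2,529,157.94
CNY 2,529,157.94 × 1.5730 = SEK 3,978,365.44
SEK 3,978,365.44 × 0.98455 = NOK 3,916,899.69
NOK 3,916,899.69 × 1.7487 = MXN 6,849,482.49

MXN 6,849,482.49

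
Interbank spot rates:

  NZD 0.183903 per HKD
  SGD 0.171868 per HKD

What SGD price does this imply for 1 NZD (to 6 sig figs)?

NZD/SGD = 0.934558

1 NZD ÷ 0.183903 = 5.43765 HKD
5.43765 HKD × 0.171868 = 0.934558 SGD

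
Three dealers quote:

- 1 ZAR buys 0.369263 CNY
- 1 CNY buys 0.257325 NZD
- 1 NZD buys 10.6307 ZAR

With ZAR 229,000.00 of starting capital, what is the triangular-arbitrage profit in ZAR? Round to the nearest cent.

Profit: ZAR 2,321.03

Profitable loop is ZAR → CNY → NZD → ZAR:
ZAR 229,000.00 × 0.369263 = CNY 84,561.23
CNY 84,561.23 × 0.257325 = NZD 21,759.72
NZD 21,759.72 × 10.6307 = ZAR 231,321.03
Profit = ZAR 231,321.03 − ZAR 229,000.00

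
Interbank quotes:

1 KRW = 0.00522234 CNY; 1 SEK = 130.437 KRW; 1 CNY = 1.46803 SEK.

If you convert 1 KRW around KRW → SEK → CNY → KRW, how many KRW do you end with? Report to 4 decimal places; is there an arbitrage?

1.0000 (no arbitrage)

Around KRW → SEK → CNY → KRW: 1 ÷ 130.437 ÷ 1.46803 ÷ 0.00522234 = 0.999998
Product ≈ 1 (deviation 0.000%, within rounding noise).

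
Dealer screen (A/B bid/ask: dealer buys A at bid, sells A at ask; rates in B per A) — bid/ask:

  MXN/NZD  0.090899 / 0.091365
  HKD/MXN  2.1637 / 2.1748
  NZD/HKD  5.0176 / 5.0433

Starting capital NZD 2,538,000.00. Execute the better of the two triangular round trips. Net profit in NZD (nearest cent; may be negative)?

Net result: NZD -5,335.68 (no profitable arbitrage after spreads)

Best loop NZD → MXN → HKD → NZD:
NZD 2,538,000.00 ÷ 0.091365 (buy MXN at ask) = MXN 27,778,689.87
MXN 27,778,689.87 ÷ 2.1748 (buy HKD at ask) = HKD 12,772,985.96
HKD 12,772,985.96 ÷ 5.0433 (buy NZD at ask) = NZD 2,532,664.32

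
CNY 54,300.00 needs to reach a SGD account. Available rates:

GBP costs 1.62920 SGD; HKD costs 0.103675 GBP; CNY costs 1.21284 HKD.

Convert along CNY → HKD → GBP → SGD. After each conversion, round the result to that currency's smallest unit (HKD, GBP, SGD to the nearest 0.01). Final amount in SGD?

SGD 11,123.77

CNY 54,300.00 × 1.21284 = HKD 65,857.21
HKD 65,857.21 × 0.103675 = GBP 6,827.75
GBP 6,827.75 × 1.62920 = SGD 11,123.77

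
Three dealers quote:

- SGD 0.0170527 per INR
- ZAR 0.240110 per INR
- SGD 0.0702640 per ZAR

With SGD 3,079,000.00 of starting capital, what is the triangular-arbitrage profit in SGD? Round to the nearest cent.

Profitable loop is SGD → ZAR → INR → SGD:
SGD 3,079,000.00 ÷ 0.0702640 = ZAR 43,820,448.59
ZAR 43,820,448.59 ÷ 0.240110 = INR 182,501,555.93
INR 182,501,555.93 × 0.0170527 = SGD 3,112,144.28
Profit = SGD 3,112,144.28 − SGD 3,079,000.00

Profit: SGD 33,144.28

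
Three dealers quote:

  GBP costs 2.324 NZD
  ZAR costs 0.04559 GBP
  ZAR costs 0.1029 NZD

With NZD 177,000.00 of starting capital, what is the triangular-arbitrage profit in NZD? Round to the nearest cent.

Profit: NZD 5,248.35

Profitable loop is NZD → ZAR → GBP → NZD:
NZD 177,000.00 ÷ 0.1029 = ZAR 1,720,116.62
ZAR 1,720,116.62 × 0.04559 = GBP 78,420.12
GBP 78,420.12 × 2.324 = NZD 182,248.35
Profit = NZD 182,248.35 − NZD 177,000.00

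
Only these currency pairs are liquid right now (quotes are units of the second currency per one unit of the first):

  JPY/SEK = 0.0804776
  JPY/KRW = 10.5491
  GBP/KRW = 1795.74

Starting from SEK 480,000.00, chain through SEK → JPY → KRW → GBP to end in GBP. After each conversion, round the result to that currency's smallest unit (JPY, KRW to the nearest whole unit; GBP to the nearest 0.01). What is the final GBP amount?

GBP 35,037.91

SEK 480,000.00 ÷ 0.0804776 = JPY 5,964,393
JPY 5,964,393 × 10.5491 = KRW 62,918,978
KRW 62,918,978 ÷ 1795.74 = GBP 35,037.91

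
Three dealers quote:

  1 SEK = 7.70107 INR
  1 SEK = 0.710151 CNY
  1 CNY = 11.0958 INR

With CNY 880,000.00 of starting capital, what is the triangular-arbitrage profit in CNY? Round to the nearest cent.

Profit: CNY 20,411.27

Profitable loop is CNY → INR → SEK → CNY:
CNY 880,000.00 × 11.0958 = INR 9,764,304.00
INR 9,764,304.00 ÷ 7.70107 = SEK 1,267,915.24
SEK 1,267,915.24 × 0.710151 = CNY 900,411.27
Profit = CNY 900,411.27 − CNY 880,000.00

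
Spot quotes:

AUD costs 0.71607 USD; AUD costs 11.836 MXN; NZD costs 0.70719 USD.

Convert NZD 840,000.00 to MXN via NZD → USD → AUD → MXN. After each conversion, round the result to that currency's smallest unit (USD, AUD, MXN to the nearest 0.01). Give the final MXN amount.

MXN 9,818,946.05

NZD 840,000.00 × 0.70719 = USD 594,039.60
USD 594,039.60 ÷ 0.71607 = AUD 829,583.14
AUD 829,583.14 × 11.836 = MXN 9,818,946.05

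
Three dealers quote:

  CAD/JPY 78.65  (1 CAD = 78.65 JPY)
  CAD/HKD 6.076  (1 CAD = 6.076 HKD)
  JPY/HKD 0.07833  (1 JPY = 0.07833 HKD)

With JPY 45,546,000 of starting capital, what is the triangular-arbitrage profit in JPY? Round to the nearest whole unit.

Profitable loop is JPY → HKD → CAD → JPY:
JPY 45,546,000 × 0.07833 = HKD 3,567,618.18
HKD 3,567,618.18 ÷ 6.076 = CAD 587,165.60
CAD 587,165.60 × 78.65 = JPY 46,180,574
Profit = JPY 46,180,574 − JPY 45,546,000

Profit: JPY 634,574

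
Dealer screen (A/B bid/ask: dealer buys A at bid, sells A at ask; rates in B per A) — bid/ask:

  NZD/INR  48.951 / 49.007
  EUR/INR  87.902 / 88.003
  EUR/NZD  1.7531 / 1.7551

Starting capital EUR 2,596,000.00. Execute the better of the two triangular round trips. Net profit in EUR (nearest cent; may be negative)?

Best loop EUR → INR → NZD → EUR:
EUR 2,596,000.00 × 87.902 (sell EUR at bid) = INR 228,193,592.00
INR 228,193,592.00 ÷ 49.007 (buy NZD at ask) = NZD 4,656,346.89
NZD 4,656,346.89 ÷ 1.7551 (buy EUR at ask) = EUR 2,653,037.94

Net profit: EUR 57,037.94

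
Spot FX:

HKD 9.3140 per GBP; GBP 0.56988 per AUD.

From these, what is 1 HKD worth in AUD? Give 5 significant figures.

HKD/AUD = 0.18840

1 HKD ÷ 9.3140 = 0.107365 GBP
0.107365 GBP ÷ 0.56988 = 0.1884 AUD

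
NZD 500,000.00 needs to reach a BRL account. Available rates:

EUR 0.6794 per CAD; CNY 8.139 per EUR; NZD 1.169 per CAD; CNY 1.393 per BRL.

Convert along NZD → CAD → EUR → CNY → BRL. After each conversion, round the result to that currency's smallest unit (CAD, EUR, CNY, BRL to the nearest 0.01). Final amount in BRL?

BRL 1,697,856.45

NZD 500,000.00 ÷ 1.169 = CAD 427,716.00
CAD 427,716.00 × 0.6794 = EUR 290,590.25
EUR 290,590.25 × 8.139 = CNY 2,365,114.04
CNY 2,365,114.04 ÷ 1.393 = BRL 1,697,856.45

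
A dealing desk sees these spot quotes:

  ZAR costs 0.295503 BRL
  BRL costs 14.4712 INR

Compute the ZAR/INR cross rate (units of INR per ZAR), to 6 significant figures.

ZAR/INR = 4.27628

1 ZAR × 0.295503 = 0.295503 BRL
0.295503 BRL × 14.4712 = 4.27628 INR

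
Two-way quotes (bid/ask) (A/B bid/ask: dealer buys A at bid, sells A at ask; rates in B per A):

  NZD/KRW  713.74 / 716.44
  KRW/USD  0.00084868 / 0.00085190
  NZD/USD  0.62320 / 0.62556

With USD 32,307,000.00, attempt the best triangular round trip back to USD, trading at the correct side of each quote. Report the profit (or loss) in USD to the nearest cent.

Net profit: USD 680,973.19

Best loop USD → KRW → NZD → USD:
USD 32,307,000.00 ÷ 0.00085190 (buy KRW at ask) = KRW 37,923,465,195
KRW 37,923,465,195 ÷ 716.44 (buy NZD at ask) = NZD 52,933,204.73
NZD 52,933,204.73 × 0.62320 (sell NZD at bid) = USD 32,987,973.19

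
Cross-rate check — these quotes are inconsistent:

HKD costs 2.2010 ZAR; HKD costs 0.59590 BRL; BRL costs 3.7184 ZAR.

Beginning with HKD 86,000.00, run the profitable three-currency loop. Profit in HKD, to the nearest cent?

Profit: HKD 578.07

Profitable loop is HKD → BRL → ZAR → HKD:
HKD 86,000.00 × 0.59590 = BRL 51,247.40
BRL 51,247.40 × 3.7184 = ZAR 190,558.33
ZAR 190,558.33 ÷ 2.2010 = HKD 86,578.07
Profit = HKD 86,578.07 − HKD 86,000.00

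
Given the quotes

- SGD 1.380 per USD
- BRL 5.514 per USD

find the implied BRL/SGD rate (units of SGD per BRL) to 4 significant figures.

BRL/SGD = 0.2503

1 BRL ÷ 5.514 = 0.181357 USD
0.181357 USD × 1.380 = 0.250272 SGD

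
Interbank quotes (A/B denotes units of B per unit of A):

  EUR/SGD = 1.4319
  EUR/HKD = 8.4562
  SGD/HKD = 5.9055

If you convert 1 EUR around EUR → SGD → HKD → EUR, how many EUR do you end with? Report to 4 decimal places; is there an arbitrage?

1.0000 (no arbitrage)

Around EUR → SGD → HKD → EUR: 1 × 1.4319 × 5.9055 ÷ 8.4562 = 0.999986
Product ≈ 1 (deviation 0.001%, within rounding noise).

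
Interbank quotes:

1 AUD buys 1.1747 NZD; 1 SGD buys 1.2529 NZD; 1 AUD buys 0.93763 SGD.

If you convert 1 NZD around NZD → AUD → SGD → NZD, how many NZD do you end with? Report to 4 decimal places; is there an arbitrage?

Around NZD → AUD → SGD → NZD: 1 ÷ 1.1747 × 0.93763 × 1.2529 = 1.000048
Product ≈ 1 (deviation 0.005%, within rounding noise).

1.0000 (no arbitrage)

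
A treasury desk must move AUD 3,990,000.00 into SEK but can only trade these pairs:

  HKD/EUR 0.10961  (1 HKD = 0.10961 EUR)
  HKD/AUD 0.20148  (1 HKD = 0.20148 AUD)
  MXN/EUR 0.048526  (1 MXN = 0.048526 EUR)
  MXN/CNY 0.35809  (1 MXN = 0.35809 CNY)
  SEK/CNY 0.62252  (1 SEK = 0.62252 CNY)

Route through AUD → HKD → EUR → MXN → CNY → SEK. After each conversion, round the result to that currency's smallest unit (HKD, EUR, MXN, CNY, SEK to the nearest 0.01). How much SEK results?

AUD 3,990,000.00 ÷ 0.20148 = HKD 19,803,454.44
HKD 19,803,454.44 × 0.10961 = EUR 2,170,656.64
EUR 2,170,656.64 ÷ 0.048526 = MXN 44,731,827.06
MXN 44,731,827.06 × 0.35809 = CNY 16,018,019.95
CNY 16,018,019.95 ÷ 0.62252 = SEK 25,730,932.26

SEK 25,730,932.26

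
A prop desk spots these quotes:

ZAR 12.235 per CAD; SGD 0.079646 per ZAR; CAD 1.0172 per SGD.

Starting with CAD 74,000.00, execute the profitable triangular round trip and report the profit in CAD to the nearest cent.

Profit: CAD 654.75

Profitable loop is CAD → SGD → ZAR → CAD:
CAD 74,000.00 ÷ 1.0172 = SGD 72,748.72
SGD 72,748.72 ÷ 0.079646 = ZAR 913,400.82
ZAR 913,400.82 ÷ 12.235 = CAD 74,654.75
Profit = CAD 74,654.75 − CAD 74,000.00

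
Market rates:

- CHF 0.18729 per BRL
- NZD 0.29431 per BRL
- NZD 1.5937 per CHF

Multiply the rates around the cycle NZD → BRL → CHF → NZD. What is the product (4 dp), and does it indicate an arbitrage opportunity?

1.0142 (arbitrage exists)

Around NZD → BRL → CHF → NZD: 1 ÷ 0.29431 × 0.18729 × 1.5937 = 1.014183
Product > 1; profitable direction is NZD → BRL → CHF → NZD.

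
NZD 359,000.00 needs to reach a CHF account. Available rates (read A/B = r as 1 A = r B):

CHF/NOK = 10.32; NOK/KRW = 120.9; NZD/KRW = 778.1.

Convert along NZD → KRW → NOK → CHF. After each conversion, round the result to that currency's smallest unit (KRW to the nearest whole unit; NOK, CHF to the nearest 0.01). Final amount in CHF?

NZD 359,000.00 × 778.1 = KRW 279,337,900
KRW 279,337,900 ÷ 120.9 = NOK 2,310,487.18
NOK 2,310,487.18 ÷ 10.32 = CHF 223,884.42

CHF 223,884.42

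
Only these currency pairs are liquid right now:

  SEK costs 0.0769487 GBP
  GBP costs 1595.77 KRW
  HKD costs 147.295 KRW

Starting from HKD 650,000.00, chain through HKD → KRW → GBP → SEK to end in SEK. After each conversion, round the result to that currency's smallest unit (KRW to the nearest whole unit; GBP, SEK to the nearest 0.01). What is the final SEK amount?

HKD 650,000.00 × 147.295 = KRW 95,741,750
KRW 95,741,750 ÷ 1595.77 = GBP 59,997.21
GBP 59,997.21 ÷ 0.0769487 = SEK 779,704.01

SEK 779,704.01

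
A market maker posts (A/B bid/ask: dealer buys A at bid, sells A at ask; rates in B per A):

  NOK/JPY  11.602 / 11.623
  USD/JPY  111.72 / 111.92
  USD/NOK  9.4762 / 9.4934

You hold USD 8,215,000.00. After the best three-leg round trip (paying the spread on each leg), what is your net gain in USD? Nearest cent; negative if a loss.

Best loop USD → JPY → NOK → USD:
USD 8,215,000.00 × 111.72 (sell USD at bid) = JPY 917,779,800
JPY 917,779,800 ÷ 11.623 (buy NOK at ask) = NOK 78,962,384.93
NOK 78,962,384.93 ÷ 9.4934 (buy USD at ask) = USD 8,317,608.54

Net profit: USD 102,608.54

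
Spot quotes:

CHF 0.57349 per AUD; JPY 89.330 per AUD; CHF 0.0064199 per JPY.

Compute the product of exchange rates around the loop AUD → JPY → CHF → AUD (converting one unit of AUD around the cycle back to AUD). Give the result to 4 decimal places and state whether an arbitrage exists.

Around AUD → JPY → CHF → AUD: 1 × 89.330 × 0.0064199 ÷ 0.57349 = 0.999999
Product ≈ 1 (deviation 0.000%, within rounding noise).

1.0000 (no arbitrage)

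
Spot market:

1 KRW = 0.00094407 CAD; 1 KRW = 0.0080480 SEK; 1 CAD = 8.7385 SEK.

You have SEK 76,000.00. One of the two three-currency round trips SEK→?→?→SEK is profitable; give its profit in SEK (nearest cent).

Profitable loop is SEK → KRW → CAD → SEK:
SEK 76,000.00 ÷ 0.0080480 = KRW 9,443,340
KRW 9,443,340 × 0.00094407 = CAD 8,915.17
CAD 8,915.17 × 8.7385 = SEK 77,905.25
Profit = SEK 77,905.25 − SEK 76,000.00

Profit: SEK 1,905.25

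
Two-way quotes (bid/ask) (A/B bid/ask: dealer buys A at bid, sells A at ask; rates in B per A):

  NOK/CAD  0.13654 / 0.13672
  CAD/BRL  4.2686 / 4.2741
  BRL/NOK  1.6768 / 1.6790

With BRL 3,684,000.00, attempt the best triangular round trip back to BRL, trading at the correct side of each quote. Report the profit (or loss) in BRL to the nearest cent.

Net profit: BRL 70,846.58

Best loop BRL → CAD → NOK → BRL:
BRL 3,684,000.00 ÷ 4.2741 (buy CAD at ask) = CAD 861,935.85
CAD 861,935.85 ÷ 0.13672 (buy NOK at ask) = NOK 6,304,387.41
NOK 6,304,387.41 ÷ 1.6790 (buy BRL at ask) = BRL 3,754,846.58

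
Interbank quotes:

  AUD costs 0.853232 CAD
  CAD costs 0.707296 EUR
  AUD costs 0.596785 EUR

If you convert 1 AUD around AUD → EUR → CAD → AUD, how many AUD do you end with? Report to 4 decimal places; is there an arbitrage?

Around AUD → EUR → CAD → AUD: 1 × 0.596785 ÷ 0.707296 ÷ 0.853232 = 0.988894
Product < 1; profitable direction is AUD → CAD → EUR → AUD.

0.9889 (arbitrage exists)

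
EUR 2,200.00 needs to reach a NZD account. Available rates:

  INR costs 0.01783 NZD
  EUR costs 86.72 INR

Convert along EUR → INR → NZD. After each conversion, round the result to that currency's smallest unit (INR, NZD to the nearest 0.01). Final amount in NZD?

EUR 2,200.00 × 86.72 = INR 190,784.00
INR 190,784.00 × 0.01783 = NZD 3,401.68

NZD 3,401.68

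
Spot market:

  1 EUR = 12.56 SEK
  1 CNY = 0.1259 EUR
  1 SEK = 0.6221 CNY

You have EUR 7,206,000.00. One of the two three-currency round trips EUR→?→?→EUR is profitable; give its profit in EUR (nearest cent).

Profit: EUR 119,186.51

Profitable loop is EUR → CNY → SEK → EUR:
EUR 7,206,000.00 ÷ 0.1259 = CNY 57,235,901.51
CNY 57,235,901.51 ÷ 0.6221 = SEK 92,004,342.56
SEK 92,004,342.56 ÷ 12.56 = EUR 7,325,186.51
Profit = EUR 7,325,186.51 − EUR 7,206,000.00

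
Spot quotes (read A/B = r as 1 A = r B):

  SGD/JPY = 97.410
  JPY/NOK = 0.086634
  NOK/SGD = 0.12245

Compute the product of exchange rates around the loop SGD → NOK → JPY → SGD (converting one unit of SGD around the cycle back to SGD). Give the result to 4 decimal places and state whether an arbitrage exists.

Around SGD → NOK → JPY → SGD: 1 ÷ 0.12245 ÷ 0.086634 ÷ 97.410 = 0.967719
Product < 1; profitable direction is SGD → JPY → NOK → SGD.

0.9677 (arbitrage exists)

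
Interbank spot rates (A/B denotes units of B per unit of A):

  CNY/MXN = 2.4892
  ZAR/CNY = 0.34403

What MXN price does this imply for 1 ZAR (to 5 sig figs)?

1 ZAR × 0.34403 = 0.34403 CNY
0.34403 CNY × 2.4892 = 0.856359 MXN

ZAR/MXN = 0.85636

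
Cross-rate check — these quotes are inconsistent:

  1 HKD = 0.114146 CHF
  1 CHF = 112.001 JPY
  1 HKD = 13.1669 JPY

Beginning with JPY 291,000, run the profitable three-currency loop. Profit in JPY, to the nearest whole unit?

Profit: JPY 8,705

Profitable loop is JPY → CHF → HKD → JPY:
JPY 291,000 ÷ 112.001 = CHF 2,598.19
CHF 2,598.19 ÷ 0.114146 = HKD 22,762.00
HKD 22,762.00 × 13.1669 = JPY 299,705
Profit = JPY 299,705 − JPY 291,000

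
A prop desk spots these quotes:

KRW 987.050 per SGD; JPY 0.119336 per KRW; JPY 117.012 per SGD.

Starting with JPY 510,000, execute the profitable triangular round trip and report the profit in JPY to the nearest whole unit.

Profitable loop is JPY → SGD → KRW → JPY:
JPY 510,000 ÷ 117.012 = SGD 4,358.53
SGD 4,358.53 × 987.050 = KRW 4,302,084
KRW 4,302,084 × 0.119336 = JPY 513,394
Profit = JPY 513,394 − JPY 510,000

Profit: JPY 3,394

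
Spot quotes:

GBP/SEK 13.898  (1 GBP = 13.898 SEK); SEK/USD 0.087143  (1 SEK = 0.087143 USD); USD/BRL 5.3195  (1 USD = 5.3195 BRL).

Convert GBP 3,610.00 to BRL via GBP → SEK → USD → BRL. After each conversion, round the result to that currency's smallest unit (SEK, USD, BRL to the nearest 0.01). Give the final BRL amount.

GBP 3,610.00 × 13.898 = SEK 50,171.78
SEK 50,171.78 × 0.087143 = USD 4,372.12
USD 4,372.12 × 5.3195 = BRL 23,257.49

BRL 23,257.49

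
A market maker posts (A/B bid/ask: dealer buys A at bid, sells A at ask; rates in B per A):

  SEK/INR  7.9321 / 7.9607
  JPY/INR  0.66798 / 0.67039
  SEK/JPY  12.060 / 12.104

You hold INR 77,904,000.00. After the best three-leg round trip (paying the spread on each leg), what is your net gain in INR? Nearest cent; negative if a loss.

Net profit: INR 931,035.35

Best loop INR → SEK → JPY → INR:
INR 77,904,000.00 ÷ 7.9607 (buy SEK at ask) = SEK 9,786,074.09
SEK 9,786,074.09 × 12.060 (sell SEK at bid) = JPY 118,020,054
JPY 118,020,054 × 0.66798 (sell JPY at bid) = INR 78,835,035.35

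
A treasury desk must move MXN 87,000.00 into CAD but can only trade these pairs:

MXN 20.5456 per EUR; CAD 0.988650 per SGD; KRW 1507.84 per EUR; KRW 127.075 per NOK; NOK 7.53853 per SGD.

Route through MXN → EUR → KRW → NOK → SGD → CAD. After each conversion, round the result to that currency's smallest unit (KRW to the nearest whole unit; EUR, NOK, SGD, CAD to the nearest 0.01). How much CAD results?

MXN 87,000.00 ÷ 20.5456 = EUR 4,234.48
EUR 4,234.48 × 1507.84 = KRW 6,384,918
KRW 6,384,918 ÷ 127.075 = NOK 50,245.27
NOK 50,245.27 ÷ 7.53853 = SGD 6,665.13
SGD 6,665.13 × 0.988650 = CAD 6,589.48

CAD 6,589.48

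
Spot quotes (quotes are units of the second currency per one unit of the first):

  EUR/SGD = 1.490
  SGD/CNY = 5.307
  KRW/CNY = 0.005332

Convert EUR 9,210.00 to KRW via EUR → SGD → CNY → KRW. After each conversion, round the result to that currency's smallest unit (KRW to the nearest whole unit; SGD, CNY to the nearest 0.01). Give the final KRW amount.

KRW 13,658,558

EUR 9,210.00 × 1.490 = SGD 13,722.90
SGD 13,722.90 × 5.307 = CNY 72,827.43
CNY 72,827.43 ÷ 0.005332 = KRW 13,658,558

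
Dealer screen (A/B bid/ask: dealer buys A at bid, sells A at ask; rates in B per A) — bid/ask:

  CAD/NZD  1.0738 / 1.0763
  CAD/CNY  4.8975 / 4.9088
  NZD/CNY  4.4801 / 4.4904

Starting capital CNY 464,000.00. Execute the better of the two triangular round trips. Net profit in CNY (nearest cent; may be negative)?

Best loop CNY → NZD → CAD → CNY:
CNY 464,000.00 ÷ 4.4904 (buy NZD at ask) = NZD 103,331.55
NZD 103,331.55 ÷ 1.0763 (buy CAD at ask) = CAD 96,006.27
CAD 96,006.27 × 4.8975 (sell CAD at bid) = CNY 470,190.72

Net profit: CNY 6,190.72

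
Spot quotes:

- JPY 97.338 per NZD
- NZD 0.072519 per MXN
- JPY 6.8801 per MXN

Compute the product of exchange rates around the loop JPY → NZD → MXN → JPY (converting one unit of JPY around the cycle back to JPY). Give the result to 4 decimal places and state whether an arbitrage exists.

Around JPY → NZD → MXN → JPY: 1 ÷ 97.338 ÷ 0.072519 × 6.8801 = 0.974677
Product < 1; profitable direction is JPY → MXN → NZD → JPY.

0.9747 (arbitrage exists)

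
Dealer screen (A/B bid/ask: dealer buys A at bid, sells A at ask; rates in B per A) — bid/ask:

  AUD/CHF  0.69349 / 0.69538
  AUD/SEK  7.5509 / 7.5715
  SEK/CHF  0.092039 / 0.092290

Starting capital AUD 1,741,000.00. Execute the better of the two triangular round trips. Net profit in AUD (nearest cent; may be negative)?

Best loop AUD → SEK → CHF → AUD:
AUD 1,741,000.00 × 7.5509 (sell AUD at bid) = SEK 13,146,116.90
SEK 13,146,116.90 × 0.092039 (sell SEK at bid) = CHF 1,209,955.45
CHF 1,209,955.45 ÷ 0.69538 (buy AUD at ask) = AUD 1,739,991.74

Net result: AUD -1,008.26 (no profitable arbitrage after spreads)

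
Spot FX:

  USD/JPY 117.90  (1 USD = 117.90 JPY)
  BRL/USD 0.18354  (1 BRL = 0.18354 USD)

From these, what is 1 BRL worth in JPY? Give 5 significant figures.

BRL/JPY = 21.639

1 BRL × 0.18354 = 0.18354 USD
0.18354 USD × 117.90 = 21.6394 JPY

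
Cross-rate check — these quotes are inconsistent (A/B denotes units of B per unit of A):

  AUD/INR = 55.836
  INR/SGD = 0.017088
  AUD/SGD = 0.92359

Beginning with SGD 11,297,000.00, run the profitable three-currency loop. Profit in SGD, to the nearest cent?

Profit: SGD 373,499.40

Profitable loop is SGD → AUD → INR → SGD:
SGD 11,297,000.00 ÷ 0.92359 = AUD 12,231,617.93
AUD 12,231,617.93 × 55.836 = INR 682,964,618.50
INR 682,964,618.50 × 0.017088 = SGD 11,670,499.40
Profit = SGD 11,670,499.40 − SGD 11,297,000.00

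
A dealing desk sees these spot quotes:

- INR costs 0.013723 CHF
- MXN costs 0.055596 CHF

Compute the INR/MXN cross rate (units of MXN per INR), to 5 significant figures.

INR/MXN = 0.24683

1 INR × 0.013723 = 0.013723 CHF
0.013723 CHF ÷ 0.055596 = 0.246834 MXN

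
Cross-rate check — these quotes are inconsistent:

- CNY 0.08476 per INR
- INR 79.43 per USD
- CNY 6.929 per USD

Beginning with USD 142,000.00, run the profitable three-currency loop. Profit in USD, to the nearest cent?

Profit: USD 4,144.81

Profitable loop is USD → CNY → INR → USD:
USD 142,000.00 × 6.929 = CNY 983,918.00
CNY 983,918.00 ÷ 0.08476 = INR 11,608,282.21
INR 11,608,282.21 ÷ 79.43 = USD 146,144.81
Profit = USD 146,144.81 − USD 142,000.00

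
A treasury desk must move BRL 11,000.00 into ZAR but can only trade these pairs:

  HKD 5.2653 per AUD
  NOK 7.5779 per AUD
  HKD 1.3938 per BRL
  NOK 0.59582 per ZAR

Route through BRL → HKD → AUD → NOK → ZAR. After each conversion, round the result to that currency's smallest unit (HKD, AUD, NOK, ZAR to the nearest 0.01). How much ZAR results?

BRL 11,000.00 × 1.3938 = HKD 15,331.80
HKD 15,331.80 ÷ 5.2653 = AUD 2,911.86
AUD 2,911.86 × 7.5779 = NOK 22,065.78
NOK 22,065.78 ÷ 0.59582 = ZAR 37,034.31

ZAR 37,034.31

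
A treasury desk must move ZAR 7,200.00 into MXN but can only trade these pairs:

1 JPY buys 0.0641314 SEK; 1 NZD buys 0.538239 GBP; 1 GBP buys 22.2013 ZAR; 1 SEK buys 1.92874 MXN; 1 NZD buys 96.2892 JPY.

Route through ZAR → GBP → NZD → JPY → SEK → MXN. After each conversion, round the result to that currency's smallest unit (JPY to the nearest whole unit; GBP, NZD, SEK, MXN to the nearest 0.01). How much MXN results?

ZAR 7,200.00 ÷ 22.2013 = GBP 324.31
GBP 324.31 ÷ 0.538239 = NZD 602.54
NZD 602.54 × 96.2892 = JPY 58,018
JPY 58,018 × 0.0641314 = SEK 3,720.78
SEK 3,720.78 × 1.92874 = MXN 7,176.42

MXN 7,176.42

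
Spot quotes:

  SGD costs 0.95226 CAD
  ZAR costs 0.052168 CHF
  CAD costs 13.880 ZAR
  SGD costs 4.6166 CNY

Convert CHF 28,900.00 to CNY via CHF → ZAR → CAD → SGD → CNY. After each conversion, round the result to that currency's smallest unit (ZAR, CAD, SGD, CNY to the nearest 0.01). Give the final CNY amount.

CHF 28,900.00 ÷ 0.052168 = ZAR 553,979.45
ZAR 553,979.45 ÷ 13.880 = CAD 39,912.06
CAD 39,912.06 ÷ 0.95226 = SGD 41,912.99
SGD 41,912.99 × 4.6166 = CNY 193,495.51

CNY 193,495.51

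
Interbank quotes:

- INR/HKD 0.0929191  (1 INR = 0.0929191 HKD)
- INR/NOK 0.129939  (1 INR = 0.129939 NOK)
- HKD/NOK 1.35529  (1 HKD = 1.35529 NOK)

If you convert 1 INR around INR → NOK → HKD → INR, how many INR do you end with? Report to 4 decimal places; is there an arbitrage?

Around INR → NOK → HKD → INR: 1 × 0.129939 ÷ 1.35529 ÷ 0.0929191 = 1.031816
Product > 1; profitable direction is INR → NOK → HKD → INR.

1.0318 (arbitrage exists)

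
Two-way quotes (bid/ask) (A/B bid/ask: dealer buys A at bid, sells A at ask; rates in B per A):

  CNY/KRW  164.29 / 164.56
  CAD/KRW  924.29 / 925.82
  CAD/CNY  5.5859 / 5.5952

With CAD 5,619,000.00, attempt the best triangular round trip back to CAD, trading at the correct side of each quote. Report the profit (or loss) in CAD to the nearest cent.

Best loop CAD → KRW → CNY → CAD:
CAD 5,619,000.00 × 924.29 (sell CAD at bid) = KRW 5,193,585,510
KRW 5,193,585,510 ÷ 164.56 (buy CNY at ask) = CNY 31,560,436.98
CNY 31,560,436.98 ÷ 5.5952 (buy CAD at ask) = CAD 5,640,627.14

Net profit: CAD 21,627.14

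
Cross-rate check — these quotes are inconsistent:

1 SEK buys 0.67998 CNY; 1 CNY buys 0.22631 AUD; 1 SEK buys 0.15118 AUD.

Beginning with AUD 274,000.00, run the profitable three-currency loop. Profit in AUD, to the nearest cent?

Profitable loop is AUD → SEK → CNY → AUD:
AUD 274,000.00 ÷ 0.15118 = SEK 1,812,409.05
SEK 1,812,409.05 × 0.67998 = CNY 1,232,401.91
CNY 1,232,401.91 × 0.22631 = AUD 278,904.88
Profit = AUD 278,904.88 − AUD 274,000.00

Profit: AUD 4,904.88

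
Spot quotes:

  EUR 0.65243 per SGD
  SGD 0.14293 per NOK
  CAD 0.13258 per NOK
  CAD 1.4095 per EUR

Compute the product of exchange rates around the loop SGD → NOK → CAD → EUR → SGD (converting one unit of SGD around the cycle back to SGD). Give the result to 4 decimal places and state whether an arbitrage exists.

Around SGD → NOK → CAD → EUR → SGD: 1 ÷ 0.14293 × 0.13258 ÷ 1.4095 ÷ 0.65243 = 1.008685
Product > 1; profitable direction is SGD → NOK → CAD → EUR → SGD.

1.0087 (arbitrage exists)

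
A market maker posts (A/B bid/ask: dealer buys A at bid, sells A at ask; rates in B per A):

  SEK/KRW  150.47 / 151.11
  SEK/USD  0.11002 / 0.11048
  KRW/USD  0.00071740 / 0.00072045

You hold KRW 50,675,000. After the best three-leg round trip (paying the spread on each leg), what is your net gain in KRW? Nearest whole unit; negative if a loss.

Net profit: KRW 536,600

Best loop KRW → SEK → USD → KRW:
KRW 50,675,000 ÷ 151.11 (buy SEK at ask) = SEK 335,351.73
SEK 335,351.73 × 0.11002 (sell SEK at bid) = USD 36,895.40
USD 36,895.40 ÷ 0.00072045 (buy KRW at ask) = KRW 51,211,600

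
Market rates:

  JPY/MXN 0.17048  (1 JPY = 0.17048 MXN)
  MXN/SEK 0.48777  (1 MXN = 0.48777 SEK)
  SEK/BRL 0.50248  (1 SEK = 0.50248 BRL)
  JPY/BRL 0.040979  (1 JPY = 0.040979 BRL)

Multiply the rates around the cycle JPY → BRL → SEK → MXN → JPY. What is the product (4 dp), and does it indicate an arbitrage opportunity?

0.9807 (arbitrage exists)

Around JPY → BRL → SEK → MXN → JPY: 1 × 0.040979 ÷ 0.50248 ÷ 0.48777 ÷ 0.17048 = 0.980740
Product < 1; profitable direction is JPY → MXN → SEK → BRL → JPY.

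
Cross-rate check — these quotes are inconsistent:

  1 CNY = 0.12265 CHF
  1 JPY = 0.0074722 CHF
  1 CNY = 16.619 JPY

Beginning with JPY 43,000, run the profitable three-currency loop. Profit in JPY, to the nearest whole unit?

Profit: JPY 537

Profitable loop is JPY → CHF → CNY → JPY:
JPY 43,000 × 0.0074722 = CHF 321.30
CHF 321.30 ÷ 0.12265 = CNY 2,619.69
CNY 2,619.69 × 16.619 = JPY 43,537
Profit = JPY 43,537 − JPY 43,000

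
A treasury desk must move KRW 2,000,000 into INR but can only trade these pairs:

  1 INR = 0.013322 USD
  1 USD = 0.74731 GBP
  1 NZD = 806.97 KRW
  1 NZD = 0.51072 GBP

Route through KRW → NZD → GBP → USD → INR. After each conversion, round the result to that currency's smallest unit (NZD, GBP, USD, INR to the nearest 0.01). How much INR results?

INR 127,140.82

KRW 2,000,000 ÷ 806.97 = NZD 2,478.41
NZD 2,478.41 × 0.51072 = GBP 1,265.77
GBP 1,265.77 ÷ 0.74731 = USD 1,693.77
USD 1,693.77 ÷ 0.013322 = INR 127,140.82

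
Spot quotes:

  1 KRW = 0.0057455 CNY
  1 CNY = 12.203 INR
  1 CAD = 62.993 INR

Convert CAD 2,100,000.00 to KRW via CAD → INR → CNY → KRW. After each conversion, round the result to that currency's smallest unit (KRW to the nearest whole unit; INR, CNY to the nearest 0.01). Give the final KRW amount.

CAD 2,100,000.00 × 62.993 = INR 132,285,300.00
INR 132,285,300.00 ÷ 12.203 = CNY 10,840,391.71
CNY 10,840,391.71 ÷ 0.0057455 = KRW 1,886,762,111

KRW 1,886,762,111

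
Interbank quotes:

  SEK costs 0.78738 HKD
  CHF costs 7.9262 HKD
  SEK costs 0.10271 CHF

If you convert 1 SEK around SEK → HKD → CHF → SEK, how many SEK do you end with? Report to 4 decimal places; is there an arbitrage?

Around SEK → HKD → CHF → SEK: 1 × 0.78738 ÷ 7.9262 ÷ 0.10271 = 0.967178
Product < 1; profitable direction is SEK → CHF → HKD → SEK.

0.9672 (arbitrage exists)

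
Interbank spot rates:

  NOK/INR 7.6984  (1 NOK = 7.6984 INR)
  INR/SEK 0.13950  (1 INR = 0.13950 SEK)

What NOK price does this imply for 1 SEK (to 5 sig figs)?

SEK/NOK = 0.93116

1 SEK ÷ 0.13950 = 7.16846 INR
7.16846 INR ÷ 7.6984 = 0.931162 NOK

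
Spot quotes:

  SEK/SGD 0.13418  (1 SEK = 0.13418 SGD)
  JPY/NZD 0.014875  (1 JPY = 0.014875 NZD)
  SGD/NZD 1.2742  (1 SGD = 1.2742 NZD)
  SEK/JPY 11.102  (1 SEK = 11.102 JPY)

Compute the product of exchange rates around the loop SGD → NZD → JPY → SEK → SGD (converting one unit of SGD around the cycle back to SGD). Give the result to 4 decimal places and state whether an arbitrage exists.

1.0353 (arbitrage exists)

Around SGD → NZD → JPY → SEK → SGD: 1 × 1.2742 ÷ 0.014875 ÷ 11.102 × 0.13418 = 1.035302
Product > 1; profitable direction is SGD → NZD → JPY → SEK → SGD.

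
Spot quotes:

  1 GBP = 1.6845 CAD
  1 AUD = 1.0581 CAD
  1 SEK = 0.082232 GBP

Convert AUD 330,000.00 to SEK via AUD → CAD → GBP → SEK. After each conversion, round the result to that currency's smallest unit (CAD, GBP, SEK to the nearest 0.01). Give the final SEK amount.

AUD 330,000.00 × 1.0581 = CAD 349,173.00
CAD 349,173.00 ÷ 1.6845 = GBP 207,285.84
GBP 207,285.84 ÷ 0.082232 = SEK 2,520,744.24

SEK 2,520,744.24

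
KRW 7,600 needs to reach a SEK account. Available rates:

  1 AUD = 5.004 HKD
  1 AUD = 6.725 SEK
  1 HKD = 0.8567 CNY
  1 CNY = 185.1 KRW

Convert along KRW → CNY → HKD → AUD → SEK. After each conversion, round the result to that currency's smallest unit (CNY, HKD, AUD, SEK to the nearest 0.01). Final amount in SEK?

SEK 64.43

KRW 7,600 ÷ 185.1 = CNY 41.06
CNY 41.06 ÷ 0.8567 = HKD 47.93
HKD 47.93 ÷ 5.004 = AUD 9.58
AUD 9.58 × 6.725 = SEK 64.43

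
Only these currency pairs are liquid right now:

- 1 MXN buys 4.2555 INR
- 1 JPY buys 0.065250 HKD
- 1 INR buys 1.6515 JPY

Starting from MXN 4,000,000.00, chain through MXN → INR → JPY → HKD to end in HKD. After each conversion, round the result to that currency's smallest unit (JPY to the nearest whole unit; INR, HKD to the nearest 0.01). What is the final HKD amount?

HKD 1,834,297.10

MXN 4,000,000.00 × 4.2555 = INR 17,022,000.00
INR 17,022,000.00 × 1.6515 = JPY 28,111,833
JPY 28,111,833 × 0.065250 = HKD 1,834,297.10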